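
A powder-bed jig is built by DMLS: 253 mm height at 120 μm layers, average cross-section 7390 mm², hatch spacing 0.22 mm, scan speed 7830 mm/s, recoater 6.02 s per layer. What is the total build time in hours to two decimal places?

6.04 hours

Number of layers: 253 / 0.12 → 2109 (rounded up).
Scan path per layer = 7390 / 0.22 = 33590.9 mm.
Per-layer scan time = 33590.9 / 7830, so 4.29 s.
Time per layer = 4.29 + 6.02 = 10.31 s.
Total: 2109 × 10.31 s = 21743.79 s → 6.04 hours.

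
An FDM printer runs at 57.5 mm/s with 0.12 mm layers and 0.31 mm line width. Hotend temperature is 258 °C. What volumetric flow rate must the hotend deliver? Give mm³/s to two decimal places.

Extrusion cross-section = 0.12 × 0.31 = 0.0372 mm².
Q = v·A = 57.5 × 0.0372 = 2.14 mm³/s.

2.14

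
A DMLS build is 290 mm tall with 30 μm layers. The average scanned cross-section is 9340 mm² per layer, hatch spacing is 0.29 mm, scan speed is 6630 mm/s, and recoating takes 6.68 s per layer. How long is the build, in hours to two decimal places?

30.98 hours

Layer count = ceil(290 / 0.03) = 9667.
Per-layer scan distance: 9340 / 0.29 → 32206.9 mm.
Laser time per layer: 32206.9 / 6630 → 4.8578 s.
Layer cycle = 4.8578 + 6.68 = 11.5378 s.
Total: 9667 × 11.5378 s = 111535.9126 s → 30.98 hours.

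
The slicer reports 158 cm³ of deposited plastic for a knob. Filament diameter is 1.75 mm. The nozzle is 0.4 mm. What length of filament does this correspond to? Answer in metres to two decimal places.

65.69 m

Cross-section of 1.75 mm filament: π·(1.75/2)² = 2.4053 mm².
L = 158000 mm³ / 2.4053 mm² = 65688.27 mm, i.e. 65.69 m.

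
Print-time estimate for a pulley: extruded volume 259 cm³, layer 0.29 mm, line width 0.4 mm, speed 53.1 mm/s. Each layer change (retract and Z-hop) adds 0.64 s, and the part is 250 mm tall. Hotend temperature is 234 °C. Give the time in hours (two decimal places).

Bead cross-section = 0.29 × 0.4 = 0.116 mm².
Total extruded path = 259000/0.116 = 2232758.6 mm.
Time extruding = 2232758.6 / 53.1 = 42048.2 s.
Layer count = ceil(250 / 0.29) = 863.
Z-hop total = 863 × 0.64, so 552.32 s.
Total = 42048.2 + 552.32 = 42600.52 s = 11.83 hours.

11.83 hours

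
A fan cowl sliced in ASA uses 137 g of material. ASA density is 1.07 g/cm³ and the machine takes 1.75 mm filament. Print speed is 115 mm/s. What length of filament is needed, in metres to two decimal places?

53.23 m

Extruded volume: 137/1.07 = 128.0374 cm³ (128037.4 mm³).
A = π r² = π × 0.875² = 2.4053 mm².
Length = 128037.4 / 2.4053 = 53231.36 mm = 53.23 m.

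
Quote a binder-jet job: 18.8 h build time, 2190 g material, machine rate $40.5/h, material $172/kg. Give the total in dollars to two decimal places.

Time charge: 40.5 × 18.8 → $761.40.
Feedstock cost: 172 × 2190/1000 → $376.68.
Total = 761.40 + 376.68 = $1138.08.

$1138.08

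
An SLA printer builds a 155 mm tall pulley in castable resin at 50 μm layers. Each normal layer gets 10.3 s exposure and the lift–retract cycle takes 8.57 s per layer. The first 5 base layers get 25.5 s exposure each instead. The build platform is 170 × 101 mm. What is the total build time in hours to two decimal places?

Layer count = ceil(155 / 0.05) = 3100.
Base layers = 5 × (25.5 + 8.57), so 170.35 s.
Normal layers = 3095 × (10.3 + 8.57) = 58402.65 s.
Total = 170.35 + 58402.65 = 58573 s = 16.27 hours.

16.27 hours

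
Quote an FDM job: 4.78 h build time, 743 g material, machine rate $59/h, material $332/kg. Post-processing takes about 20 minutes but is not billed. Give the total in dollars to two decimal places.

$528.70

Machine-time cost = 59 × 4.78, so $282.02.
Material cost: 332 × 743/1000 → $246.676.
Total = 282.02 + 246.676 = 528.696 ≈ $528.70.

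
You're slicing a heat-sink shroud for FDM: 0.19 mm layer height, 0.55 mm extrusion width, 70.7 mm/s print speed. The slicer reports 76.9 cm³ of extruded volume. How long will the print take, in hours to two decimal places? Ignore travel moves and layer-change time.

Bead cross-section = 0.19 × 0.55, so 0.1045 mm².
Total extruded path = 76900/0.1045 = 735885.2 mm.
Extrusion time = 735885.2 / 70.7 = 10408.6 s.
Converting: 10408.6 s = 2.89 hours.

2.89 hours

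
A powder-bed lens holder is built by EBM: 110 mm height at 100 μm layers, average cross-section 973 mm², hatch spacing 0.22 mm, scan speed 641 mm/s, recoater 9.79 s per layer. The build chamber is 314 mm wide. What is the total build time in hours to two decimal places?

5.10 hours

Number of layers: 110 / 0.1 → 1100 (rounded up).
Scan path per layer = 973 / 0.22, so 4422.7 mm.
Scan time per layer = 4422.7 / 641, so 6.8997 s.
Per-layer time = 6.8997 + 9.79, so 16.6897 s.
1100 layers × 16.6897 s/layer = 18358.67 s, i.e. 5.10 hours.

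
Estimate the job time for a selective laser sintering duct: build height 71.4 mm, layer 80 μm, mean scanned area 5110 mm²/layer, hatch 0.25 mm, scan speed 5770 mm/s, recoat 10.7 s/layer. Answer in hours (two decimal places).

Number of layers: 71.4 / 0.08 → 893 (rounded up).
Hatch length per layer = 5110 / 0.25 = 20440 mm.
Scan time per layer = 20440 / 5770, so 3.5425 s.
Layer cycle = 3.5425 + 10.7, so 14.2425 s.
Total: 893 × 14.2425 s = 12718.5525 s → 3.53 hours.

3.53 hours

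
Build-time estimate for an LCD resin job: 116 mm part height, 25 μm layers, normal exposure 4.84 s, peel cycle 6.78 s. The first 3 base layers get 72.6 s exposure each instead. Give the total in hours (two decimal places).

Layer count = ceil(116 / 0.025) = 4640.
Base layers: 3 × (72.6 + 6.78) → 238.14 s.
Normal layers = 4637 × (4.84 + 6.78) = 53881.94 s.
Total = 238.14 + 53881.94 = 54120.08 s = 15.03 hours.

15.03 hours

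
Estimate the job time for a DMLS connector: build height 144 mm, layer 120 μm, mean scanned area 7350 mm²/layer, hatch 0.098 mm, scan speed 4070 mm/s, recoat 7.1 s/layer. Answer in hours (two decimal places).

8.51 hours

Number of layers: 144 / 0.12 → 1200 (rounded up).
Per-layer scan distance: 7350 / 0.098 → 75000 mm.
Laser time per layer = 75000 / 4070 = 18.4275 s.
Time per layer: 18.4275 + 7.1 → 25.5275 s.
Total: 1200 × 25.5275 s = 30633 s → 8.51 hours.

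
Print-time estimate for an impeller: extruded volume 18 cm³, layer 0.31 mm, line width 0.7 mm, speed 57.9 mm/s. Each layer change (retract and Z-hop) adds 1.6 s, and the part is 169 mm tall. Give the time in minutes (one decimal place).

Extrusion cross-section = 0.31 × 0.7 = 0.217 mm².
Toolpath length = 18 cm³ / 0.217 mm² = 18000 / 0.217 = 82949.3 mm.
Print-move time = 82949.3 / 57.9, so 1432.6 s.
Layers = ⌈169/0.31⌉ = 546.
Z-hop total: 546 × 1.6 → 873.6 s.
Altogether 1432.6 + 873.6 = 2306.2 s, i.e. 38.4 minutes.

38.4 minutes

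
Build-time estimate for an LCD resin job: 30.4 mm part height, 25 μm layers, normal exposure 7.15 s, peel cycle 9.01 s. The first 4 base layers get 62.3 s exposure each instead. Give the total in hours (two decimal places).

5.52 hours

Number of layers: 30.4 / 0.025 → 1216 (rounded up).
Burn-in layers: 4 × (62.3 + 9.01) → 285.24 s.
Regular layers = 1212 × (7.15 + 9.01) = 19585.92 s.
Sum: 285.24 + 19585.92 = 19871.16 s → 5.52 hours.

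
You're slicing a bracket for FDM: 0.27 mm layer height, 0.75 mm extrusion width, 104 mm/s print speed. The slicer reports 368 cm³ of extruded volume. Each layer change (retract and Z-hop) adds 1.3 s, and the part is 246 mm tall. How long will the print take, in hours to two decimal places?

Line area: 0.27 × 0.75 → 0.2025 mm².
Toolpath length = 368 cm³ / 0.2025 mm² = 368000 / 0.2025 = 1817284 mm.
Time extruding = 1817284 / 104, so 17473.9 s.
Layer count = ceil(246 / 0.27) = 912.
Layer-change overhead: 912 × 1.3 → 1185.6 s.
Total = 17473.9 + 1185.6 = 18659.5 s = 5.18 hours.

5.18 hours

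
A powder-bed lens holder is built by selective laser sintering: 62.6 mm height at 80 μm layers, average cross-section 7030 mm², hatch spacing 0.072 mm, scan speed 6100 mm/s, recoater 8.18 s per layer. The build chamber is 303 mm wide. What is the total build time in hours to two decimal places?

Layers = ⌈62.6/0.08⌉ = 783.
Scan path per layer: 7030 / 0.072 → 97638.9 mm.
Scan time per layer: 97638.9 / 6100 → 16.0064 s.
Layer cycle = 16.0064 + 8.18 = 24.1864 s.
Build time = 783 × 24.1864 = 18937.9512 s = 5.26 hours.

5.26 hours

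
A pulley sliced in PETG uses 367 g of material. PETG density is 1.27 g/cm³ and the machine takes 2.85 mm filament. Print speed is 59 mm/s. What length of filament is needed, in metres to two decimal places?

45.30 m

Extruded volume: 367/1.27 = 288.9764 cm³ (288976.4 mm³).
Cross-section of 2.85 mm filament: π·(2.85/2)² = 6.3794 mm².
Length = 288976.4 / 6.3794 = 45298.37 mm = 45.30 m.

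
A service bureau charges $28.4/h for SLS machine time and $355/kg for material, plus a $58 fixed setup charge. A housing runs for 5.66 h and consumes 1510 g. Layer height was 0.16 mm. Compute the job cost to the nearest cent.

Machine cost = 28.4 × 5.66 = $160.744.
Feedstock cost: 355 × 1510/1000 → $536.05.
Adding setup: 160.744 + 536.05 + 58 → 754.794 ≈ $754.79.

$754.79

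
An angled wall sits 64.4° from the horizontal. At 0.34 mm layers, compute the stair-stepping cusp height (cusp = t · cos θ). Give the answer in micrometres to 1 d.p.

146.9 μm

h_c = t·cos θ = 0.34 × 0.4321 = 0.146914 mm (146.9 μm).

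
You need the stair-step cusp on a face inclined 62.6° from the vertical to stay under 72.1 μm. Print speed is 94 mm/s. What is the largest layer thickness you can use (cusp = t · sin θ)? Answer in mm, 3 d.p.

t = h_c / sin θ = 0.0721 / 0.8878 = 0.081 mm.

0.081 mm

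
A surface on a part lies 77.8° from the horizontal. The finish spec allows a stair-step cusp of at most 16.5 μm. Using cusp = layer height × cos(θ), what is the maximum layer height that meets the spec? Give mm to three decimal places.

cos(77.8°) = 0.2113; t_max = 0.0165/0.2113 = 0.078 mm.

0.078 mm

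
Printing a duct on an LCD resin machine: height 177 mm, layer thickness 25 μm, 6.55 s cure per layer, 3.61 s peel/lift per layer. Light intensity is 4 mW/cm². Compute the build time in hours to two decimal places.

Number of layers: 177 / 0.025 → 7080 (rounded up).
Each layer takes = 6.55 + 3.61 = 10.16 s.
Total = 7080 × 10.16 = 71932.8 s = 19.98 hours.

19.98 hours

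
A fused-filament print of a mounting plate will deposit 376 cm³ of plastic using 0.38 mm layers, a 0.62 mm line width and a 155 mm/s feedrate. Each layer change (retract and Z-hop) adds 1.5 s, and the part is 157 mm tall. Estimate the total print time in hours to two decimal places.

3.03 hours

Extrusion cross-section = 0.38 × 0.62 = 0.2356 mm².
Path length: 376000 mm³ / 0.2356 mm² → 1595925.3 mm.
Time extruding = 1595925.3 / 155, so 10296.3 s.
Layer count = ceil(157 / 0.38) = 414.
Non-print overhead = 414 × 1.5, so 621 s.
Total = 10296.3 + 621 = 10917.3 s = 3.03 hours.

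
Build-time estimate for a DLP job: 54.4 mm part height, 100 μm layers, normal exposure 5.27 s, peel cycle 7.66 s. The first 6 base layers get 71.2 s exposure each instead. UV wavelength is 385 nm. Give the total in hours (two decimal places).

Number of layers: 54.4 / 0.1 → 544 (rounded up).
Base layers = 6 × (71.2 + 7.66) = 473.16 s.
Remaining layers: 538 × (5.27 + 7.66) → 6956.34 s.
Total = 473.16 + 6956.34 = 7429.5 s = 2.06 hours.

2.06 hours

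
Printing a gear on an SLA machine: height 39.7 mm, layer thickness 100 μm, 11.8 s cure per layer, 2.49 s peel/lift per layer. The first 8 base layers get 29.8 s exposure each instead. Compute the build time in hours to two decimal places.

1.62 hours

Layer count = ceil(39.7 / 0.1) = 397.
Base layers: 8 × (29.8 + 2.49) → 258.32 s.
Normal layers = 389 × (11.8 + 2.49) = 5558.81 s.
Total = 258.32 + 5558.81 = 5817.13 s = 1.62 hours.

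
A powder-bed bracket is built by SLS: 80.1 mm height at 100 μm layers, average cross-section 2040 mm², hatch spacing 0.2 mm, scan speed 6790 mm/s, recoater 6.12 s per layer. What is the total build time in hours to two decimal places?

Layers = ⌈80.1/0.1⌉ = 801.
Hatch length per layer = 2040 / 0.2, so 10200 mm.
Laser time per layer = 10200 / 6790, so 1.5022 s.
Per-layer time = 1.5022 + 6.12, so 7.6222 s.
801 layers × 7.6222 s/layer = 6105.3822 s, i.e. 1.70 hours.

1.70 hours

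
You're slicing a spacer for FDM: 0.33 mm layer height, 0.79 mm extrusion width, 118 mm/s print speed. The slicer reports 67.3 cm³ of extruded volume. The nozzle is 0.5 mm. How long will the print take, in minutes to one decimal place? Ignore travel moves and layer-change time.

36.5 minutes

Bead cross-section: 0.33 × 0.79 → 0.2607 mm².
Total extruded path = 67300/0.2607 = 258151.1 mm.
Extrusion time = 258151.1 / 118 = 2187.7 s.
Converting: 2187.7 s = 36.5 minutes.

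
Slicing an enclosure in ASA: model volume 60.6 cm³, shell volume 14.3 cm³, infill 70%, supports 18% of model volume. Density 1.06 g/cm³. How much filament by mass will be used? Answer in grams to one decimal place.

Interior volume = 60.6 − 14.3, so 46.3 cm³.
Deposited infill = 0.70 × 46.3 = 32.41 cm³.
Support = 0.18 × 60.6 = 10.908 cm³.
Total printed volume: 14.3 + 32.41 + 10.908 → 57.618 cm³.
Mass: 57.618 × 1.06 → 61.07508 g.

61.1 g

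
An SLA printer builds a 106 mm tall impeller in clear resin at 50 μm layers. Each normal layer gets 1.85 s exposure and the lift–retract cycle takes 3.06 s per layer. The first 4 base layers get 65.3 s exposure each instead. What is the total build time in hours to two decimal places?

2.96 hours

Number of layers: 106 / 0.05 → 2120 (rounded up).
Bottom layers: 4 × (65.3 + 3.06) → 273.44 s.
Remaining layers = 2116 × (1.85 + 3.06), so 10389.56 s.
Total = 273.44 + 10389.56 = 10663 s = 2.96 hours.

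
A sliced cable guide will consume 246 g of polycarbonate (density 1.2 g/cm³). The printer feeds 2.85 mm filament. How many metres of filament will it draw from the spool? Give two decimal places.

Extruded volume: 246/1.2 = 205 cm³ (205000 mm³).
A = π r² = π × 1.425² = 6.3794 mm².
L = V/A = 205000/6.3794 = 32134.68 mm → 32.13 m.

32.13 m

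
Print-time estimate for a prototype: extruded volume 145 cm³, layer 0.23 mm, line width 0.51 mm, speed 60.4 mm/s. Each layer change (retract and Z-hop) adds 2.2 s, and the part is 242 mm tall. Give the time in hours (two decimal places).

6.33 hours

Line area = 0.23 × 0.51, so 0.1173 mm².
Total extruded path = 145000/0.1173 = 1236146.6 mm.
Extrusion time = 1236146.6 / 60.4, so 20466 s.
Layer count = ceil(242 / 0.23) = 1053.
Layer-change overhead = 1053 × 2.2 = 2316.6 s.
Total = 20466 + 2316.6 = 22782.6 s = 6.33 hours.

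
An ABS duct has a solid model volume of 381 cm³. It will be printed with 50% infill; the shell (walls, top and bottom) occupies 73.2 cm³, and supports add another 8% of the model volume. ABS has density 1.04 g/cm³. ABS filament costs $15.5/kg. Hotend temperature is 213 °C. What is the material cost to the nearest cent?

Interior volume = 381 − 73.2, so 307.8 cm³.
Infill volume = 0.50 × 307.8 = 153.9 cm³.
Support: 0.08 × 381 → 30.48 cm³.
Total printed volume = 73.2 + 153.9 + 30.48 = 257.58 cm³.
Mass: 257.58 × 1.04 → 267.8832 g.
At $15.5/kg: 267.8832/1000 × 15.5 = $4.15.

$4.15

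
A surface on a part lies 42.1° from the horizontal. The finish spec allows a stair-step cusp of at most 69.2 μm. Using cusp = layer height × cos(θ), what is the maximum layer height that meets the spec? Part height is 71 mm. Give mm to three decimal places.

t = h_c / cos θ = 0.0692 / 0.7420 = 0.093 mm.

0.093 mm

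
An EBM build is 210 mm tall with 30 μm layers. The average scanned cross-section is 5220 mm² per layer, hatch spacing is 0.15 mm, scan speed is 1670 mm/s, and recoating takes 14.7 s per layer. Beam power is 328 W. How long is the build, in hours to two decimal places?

Number of layers: 210 / 0.03 → 7000 (rounded up).
Hatch length per layer = 5220 / 0.15, so 34800 mm.
Per-layer scan time = 34800 / 1670, so 20.8383 s.
Per-layer time = 20.8383 + 14.7, so 35.5383 s.
7000 layers × 35.5383 s/layer = 248768.1 s, i.e. 69.10 hours.

69.10 hours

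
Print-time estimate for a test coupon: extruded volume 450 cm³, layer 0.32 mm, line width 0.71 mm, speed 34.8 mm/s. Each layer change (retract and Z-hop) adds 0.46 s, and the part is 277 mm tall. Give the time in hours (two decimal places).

15.92 hours

Line area: 0.32 × 0.71 → 0.2272 mm².
Path length: 450000 mm³ / 0.2272 mm² → 1980633.8 mm.
Time extruding = 1980633.8 / 34.8, so 56914.8 s.
Layer count = ceil(277 / 0.32) = 866.
Z-hop total: 866 × 0.46 → 398.36 s.
Total = 56914.8 + 398.36 = 57313.16 s = 15.92 hours.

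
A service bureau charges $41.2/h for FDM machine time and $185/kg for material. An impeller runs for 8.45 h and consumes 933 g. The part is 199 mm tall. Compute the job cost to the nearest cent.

Machine cost = 41.2 × 8.45, so $348.14.
Material cost = 185 × 933/1000 = $172.605.
Total = 348.14 + 172.605 = 520.745 ≈ $520.75.

$520.75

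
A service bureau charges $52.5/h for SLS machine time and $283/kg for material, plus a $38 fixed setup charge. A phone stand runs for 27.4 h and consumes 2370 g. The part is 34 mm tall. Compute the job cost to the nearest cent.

Machine-time cost = 52.5 × 27.4, so $1438.50.
Material cost = 283 × 2370/1000 = $670.71.
Total = 1438.50 + 670.71 + 38 = $2147.21.

$2147.21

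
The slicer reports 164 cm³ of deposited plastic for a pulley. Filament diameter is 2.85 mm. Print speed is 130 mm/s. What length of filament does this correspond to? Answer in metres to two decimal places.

Cross-section of 2.85 mm filament: π·(2.85/2)² = 6.3794 mm².
Length = 164 cm³ / 6.3794 mm² = 164000 / 6.3794 = 25707.75 mm = 25.71 m.

25.71 m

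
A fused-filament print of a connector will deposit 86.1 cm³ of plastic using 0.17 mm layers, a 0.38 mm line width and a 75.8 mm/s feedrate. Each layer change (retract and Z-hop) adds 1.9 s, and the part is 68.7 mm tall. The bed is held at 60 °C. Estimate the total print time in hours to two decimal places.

Extrusion cross-section = 0.17 × 0.38, so 0.0646 mm².
Total extruded path = 86100/0.0646 = 1332817.3 mm.
Extrusion time = 1332817.3 / 75.8 = 17583.3 s.
Layer count = ceil(68.7 / 0.17) = 405.
Non-print overhead = 405 × 1.9, so 769.5 s.
Altogether 17583.3 + 769.5 = 18352.8 s, i.e. 5.10 hours.

5.10 hours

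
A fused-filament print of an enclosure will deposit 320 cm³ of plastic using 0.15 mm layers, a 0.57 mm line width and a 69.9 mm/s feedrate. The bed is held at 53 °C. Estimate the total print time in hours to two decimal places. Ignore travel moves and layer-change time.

14.87 hours

Line area = 0.15 × 0.57 = 0.0855 mm².
Path length: 320000 mm³ / 0.0855 mm² → 3742690.1 mm.
Print-move time: 3742690.1 / 69.9 → 53543.5 s.
That's 53543.5 s → 14.87 hours.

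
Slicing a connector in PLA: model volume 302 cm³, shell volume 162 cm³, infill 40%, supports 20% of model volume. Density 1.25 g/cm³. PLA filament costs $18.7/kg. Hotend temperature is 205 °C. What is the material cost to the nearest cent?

Interior volume: 302 − 162 → 140 cm³.
Infill deposited = 0.40 × 140 = 56 cm³.
Support: 0.20 × 302 → 60.4 cm³.
Total extruded = 162 + 56 + 60.4 = 278.4 cm³.
Mass: 278.4 × 1.25 → 348 g.
At $18.7/kg: 348/1000 × 18.7 = $6.51.

$6.51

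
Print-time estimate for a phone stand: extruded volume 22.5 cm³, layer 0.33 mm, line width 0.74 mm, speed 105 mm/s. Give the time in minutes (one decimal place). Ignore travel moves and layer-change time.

14.6 minutes

Line area: 0.33 × 0.74 → 0.2442 mm².
Toolpath length = 22.5 cm³ / 0.2442 mm² = 22500 / 0.2442 = 92137.6 mm.
Print-move time = 92137.6 / 105 = 877.5 s.
That's 877.5 s → 14.6 minutes.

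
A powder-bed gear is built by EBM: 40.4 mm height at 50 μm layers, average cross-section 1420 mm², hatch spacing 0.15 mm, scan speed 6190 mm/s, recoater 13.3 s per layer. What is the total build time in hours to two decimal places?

3.33 hours

Layer count = ceil(40.4 / 0.05) = 808.
Per-layer scan distance = 1420 / 0.15, so 9466.7 mm.
Scan time per layer = 9466.7 / 6190, so 1.5294 s.
Time per layer: 1.5294 + 13.3 → 14.8294 s.
Build time = 808 × 14.8294 = 11982.1552 s = 3.33 hours.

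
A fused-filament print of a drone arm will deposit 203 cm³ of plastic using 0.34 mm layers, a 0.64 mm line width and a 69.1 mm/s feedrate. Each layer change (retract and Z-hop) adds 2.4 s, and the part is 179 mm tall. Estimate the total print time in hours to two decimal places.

Extrusion cross-section = 0.34 × 0.64 = 0.2176 mm².
Total extruded path = 203000/0.2176 = 932904.4 mm.
Extrusion time = 932904.4 / 69.1, so 13500.8 s.
Number of layers: 179 / 0.34 → 527 (rounded up).
Z-hop total = 527 × 2.4 = 1264.8 s.
Altogether 13500.8 + 1264.8 = 14765.6 s, i.e. 4.10 hours.

4.10 hours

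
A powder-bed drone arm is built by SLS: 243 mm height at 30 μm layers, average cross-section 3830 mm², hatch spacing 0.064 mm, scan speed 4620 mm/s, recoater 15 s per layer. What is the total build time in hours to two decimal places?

62.89 hours

Layers = ⌈243/0.03⌉ = 8100.
Per-layer scan distance: 3830 / 0.064 → 59843.8 mm.
Scan time per layer = 59843.8 / 4620, so 12.9532 s.
Per-layer time: 12.9532 + 15 → 27.9532 s.
Build time = 8100 × 27.9532 = 226420.92 s = 62.89 hours.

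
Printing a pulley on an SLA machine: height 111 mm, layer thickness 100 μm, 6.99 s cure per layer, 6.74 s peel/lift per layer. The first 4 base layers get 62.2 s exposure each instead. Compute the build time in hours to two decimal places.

Layers = ⌈111/0.1⌉ = 1110.
Burn-in layers: 4 × (62.2 + 6.74) → 275.76 s.
Regular layers = 1106 × (6.99 + 6.74), so 15185.38 s.
Sum: 275.76 + 15185.38 = 15461.14 s → 4.29 hours.

4.29 hours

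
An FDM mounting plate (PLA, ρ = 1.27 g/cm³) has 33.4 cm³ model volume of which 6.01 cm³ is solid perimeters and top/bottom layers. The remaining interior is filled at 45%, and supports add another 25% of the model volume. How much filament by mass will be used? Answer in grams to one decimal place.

Infill region = 33.4 − 6.01, so 27.39 cm³.
Deposited infill = 0.45 × 27.39, so 12.3255 cm³.
Support = 0.25 × 33.4 = 8.35 cm³.
Total printed volume = 6.01 + 12.3255 + 8.35, so 26.6855 cm³.
Mass = 26.6855 × 1.27 = 33.890585 g.

33.9 g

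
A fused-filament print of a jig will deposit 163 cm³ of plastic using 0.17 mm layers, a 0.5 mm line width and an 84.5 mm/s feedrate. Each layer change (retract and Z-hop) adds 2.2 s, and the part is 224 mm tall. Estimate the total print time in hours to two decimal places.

Extrusion cross-section = 0.17 × 0.5, so 0.085 mm².
Total extruded path = 163000/0.085 = 1917647.1 mm.
Extrusion time = 1917647.1 / 84.5 = 22694 s.
Number of layers: 224 / 0.17 → 1318 (rounded up).
Z-hop total = 1318 × 2.2 = 2899.6 s.
Total = 22694 + 2899.6 = 25593.6 s = 7.11 hours.

7.11 hours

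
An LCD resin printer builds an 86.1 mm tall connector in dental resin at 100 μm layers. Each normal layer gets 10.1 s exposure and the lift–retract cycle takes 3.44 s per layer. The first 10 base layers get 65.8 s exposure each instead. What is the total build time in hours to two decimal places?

3.39 hours

Layers = ⌈86.1/0.1⌉ = 861.
Burn-in layers = 10 × (65.8 + 3.44), so 692.4 s.
Remaining layers = 851 × (10.1 + 3.44) = 11522.54 s.
Total = 692.4 + 11522.54 = 12214.94 s = 3.39 hours.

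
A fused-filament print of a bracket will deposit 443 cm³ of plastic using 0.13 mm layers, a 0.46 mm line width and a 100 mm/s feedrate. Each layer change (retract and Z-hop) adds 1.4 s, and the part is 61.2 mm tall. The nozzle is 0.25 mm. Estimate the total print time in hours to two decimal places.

20.76 hours

Bead cross-section: 0.13 × 0.46 → 0.0598 mm².
Total extruded path = 443000/0.0598 = 7408026.8 mm.
Print-move time: 7408026.8 / 100 → 74080.3 s.
Number of layers: 61.2 / 0.13 → 471 (rounded up).
Non-print overhead = 471 × 1.4 = 659.4 s.
Altogether 74080.3 + 659.4 = 74739.7 s, i.e. 20.76 hours.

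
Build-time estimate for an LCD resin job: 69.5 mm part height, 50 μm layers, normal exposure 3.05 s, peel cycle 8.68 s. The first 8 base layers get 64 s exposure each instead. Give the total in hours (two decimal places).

4.66 hours

Number of layers: 69.5 / 0.05 → 1390 (rounded up).
Base layers: 8 × (64 + 8.68) → 581.44 s.
Normal layers = 1382 × (3.05 + 8.68) = 16210.86 s.
Sum: 581.44 + 16210.86 = 16792.3 s → 4.66 hours.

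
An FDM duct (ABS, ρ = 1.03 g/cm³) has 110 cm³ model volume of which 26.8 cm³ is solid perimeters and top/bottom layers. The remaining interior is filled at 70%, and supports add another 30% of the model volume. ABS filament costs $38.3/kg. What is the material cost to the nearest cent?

$4.66

Interior volume: 110 − 26.8 → 83.2 cm³.
Infill volume = 0.70 × 83.2, so 58.24 cm³.
Support: 0.30 × 110 → 33 cm³.
Deposited volume = 26.8 + 58.24 + 33 = 118.04 cm³.
Mass = 118.04 × 1.03 = 121.5812 g.
Cost = 121.5812 g / 1000 × $38.3/kg = $4.66.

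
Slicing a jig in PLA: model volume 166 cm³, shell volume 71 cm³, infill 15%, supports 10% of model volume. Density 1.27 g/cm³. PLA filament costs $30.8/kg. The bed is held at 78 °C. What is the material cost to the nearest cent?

$3.98

Infill region = 166 − 71 = 95 cm³.
Infill deposited = 0.15 × 95, so 14.25 cm³.
Support: 0.10 × 166 → 16.6 cm³.
Total extruded: 71 + 14.25 + 16.6 → 101.85 cm³.
Mass = 101.85 × 1.27 = 129.3495 g.
Cost = 129.3495 g / 1000 × $30.8/kg = $3.98.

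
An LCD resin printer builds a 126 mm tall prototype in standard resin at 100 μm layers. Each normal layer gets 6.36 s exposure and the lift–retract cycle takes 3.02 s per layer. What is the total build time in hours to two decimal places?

3.28 hours

Layer count = ceil(126 / 0.1) = 1260.
Per-layer time = 6.36 + 3.02, so 9.38 s.
Build time: 1260 × 9.38 s = 11818.8 s, i.e. 3.28 hours.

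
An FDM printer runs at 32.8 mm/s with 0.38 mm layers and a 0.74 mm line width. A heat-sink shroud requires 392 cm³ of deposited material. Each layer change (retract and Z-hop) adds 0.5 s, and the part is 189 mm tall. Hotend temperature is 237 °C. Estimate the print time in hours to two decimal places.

11.87 hours

Bead cross-section: 0.38 × 0.74 → 0.2812 mm².
Total extruded path = 392000/0.2812 = 1394025.6 mm.
Print-move time = 1394025.6 / 32.8, so 42500.8 s.
Number of layers: 189 / 0.38 → 498 (rounded up).
Non-print overhead = 498 × 0.5 = 249 s.
Altogether 42500.8 + 249 = 42749.8 s, i.e. 11.87 hours.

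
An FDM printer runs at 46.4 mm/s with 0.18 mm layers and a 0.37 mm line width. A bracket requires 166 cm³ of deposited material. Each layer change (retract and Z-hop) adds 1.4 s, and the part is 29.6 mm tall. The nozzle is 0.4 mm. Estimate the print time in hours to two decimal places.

14.99 hours

Bead cross-section: 0.18 × 0.37 → 0.0666 mm².
Total extruded path = 166000/0.0666 = 2492492.5 mm.
Print-move time: 2492492.5 / 46.4 → 53717.5 s.
Layer count = ceil(29.6 / 0.18) = 165.
Z-hop total = 165 × 1.4 = 231 s.
Total = 53717.5 + 231 = 53948.5 s = 14.99 hours.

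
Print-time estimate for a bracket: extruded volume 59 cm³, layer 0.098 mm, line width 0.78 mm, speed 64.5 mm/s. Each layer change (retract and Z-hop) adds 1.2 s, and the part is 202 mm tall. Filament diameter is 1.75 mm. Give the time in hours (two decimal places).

4.01 hours

Bead cross-section = 0.098 × 0.78, so 0.07644 mm².
Total extruded path = 59000/0.07644 = 771847.2 mm.
Extrusion time: 771847.2 / 64.5 → 11966.6 s.
Number of layers: 202 / 0.098 → 2062 (rounded up).
Z-hop total = 2062 × 1.2, so 2474.4 s.
Altogether 11966.6 + 2474.4 = 14441 s, i.e. 4.01 hours.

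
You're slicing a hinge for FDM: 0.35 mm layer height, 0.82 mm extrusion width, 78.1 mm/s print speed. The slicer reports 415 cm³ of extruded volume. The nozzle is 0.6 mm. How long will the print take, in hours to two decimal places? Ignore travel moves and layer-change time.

5.14 hours

Line area: 0.35 × 0.82 → 0.287 mm².
Total extruded path = 415000/0.287 = 1445993 mm.
Extrusion time = 1445993 / 78.1, so 18514.6 s.
In the requested units: 18514.6 s = 5.14 hours.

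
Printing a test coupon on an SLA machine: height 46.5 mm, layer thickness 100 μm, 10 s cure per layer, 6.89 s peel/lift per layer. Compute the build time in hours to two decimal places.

2.18 hours

Number of layers: 46.5 / 0.1 → 465 (rounded up).
Per-layer time = 10 + 6.89 = 16.89 s.
Build time: 465 × 16.89 s = 7853.85 s, i.e. 2.18 hours.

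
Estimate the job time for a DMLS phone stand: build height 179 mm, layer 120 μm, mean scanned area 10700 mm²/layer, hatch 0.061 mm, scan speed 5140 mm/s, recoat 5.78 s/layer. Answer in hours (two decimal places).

Number of layers: 179 / 0.12 → 1492 (rounded up).
Per-layer scan distance: 10700 / 0.061 → 175409.8 mm.
Per-layer scan time = 175409.8 / 5140, so 34.1264 s.
Per-layer time: 34.1264 + 5.78 → 39.9064 s.
Total: 1492 × 39.9064 s = 59540.3488 s → 16.54 hours.

16.54 hours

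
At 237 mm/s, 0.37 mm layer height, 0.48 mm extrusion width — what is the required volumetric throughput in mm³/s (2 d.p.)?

Bead cross-section: 0.37 × 0.48 → 0.1776 mm².
Volumetric flow = 237 × 0.1776 = 42.09 mm³/s.

42.09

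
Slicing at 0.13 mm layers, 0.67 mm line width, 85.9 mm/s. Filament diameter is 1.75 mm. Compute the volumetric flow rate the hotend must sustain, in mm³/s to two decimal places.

7.48

Bead cross-section = 0.13 × 0.67 = 0.0871 mm².
Volumetric flow = 85.9 × 0.0871 = 7.48 mm³/s.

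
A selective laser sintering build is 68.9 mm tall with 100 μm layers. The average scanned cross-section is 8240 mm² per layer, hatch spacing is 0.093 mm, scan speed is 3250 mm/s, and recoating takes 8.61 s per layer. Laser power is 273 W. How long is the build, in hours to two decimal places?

Number of layers: 68.9 / 0.1 → 689 (rounded up).
Hatch length per layer = 8240 / 0.093 = 88602.2 mm.
Per-layer scan time = 88602.2 / 3250, so 27.2622 s.
Per-layer time = 27.2622 + 8.61, so 35.8722 s.
Build time = 689 × 35.8722 = 24715.9458 s = 6.87 hours.

6.87 hours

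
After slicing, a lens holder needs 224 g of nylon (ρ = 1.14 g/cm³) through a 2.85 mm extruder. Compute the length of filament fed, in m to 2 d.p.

Extruded volume: 224/1.14 = 196.4912 cm³ (196491.2 mm³).
A = π r² = π × 1.425² = 6.3794 mm².
Length = 196491.2 / 6.3794 = 30800.89 mm = 30.80 m.

30.80 m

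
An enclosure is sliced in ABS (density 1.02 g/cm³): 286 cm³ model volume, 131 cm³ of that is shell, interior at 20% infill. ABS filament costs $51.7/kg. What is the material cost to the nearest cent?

$8.54

Infill region: 286 − 131 → 155 cm³.
Infill deposited: 0.20 × 155 → 31 cm³.
Total extruded = 131 + 31 = 162 cm³.
Mass = 162 × 1.02, so 165.24 g.
Cost = 165.24 g / 1000 × $51.7/kg = $8.54.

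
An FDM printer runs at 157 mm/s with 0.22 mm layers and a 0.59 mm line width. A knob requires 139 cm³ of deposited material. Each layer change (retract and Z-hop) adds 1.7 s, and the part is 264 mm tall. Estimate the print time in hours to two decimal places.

2.46 hours

Extrusion cross-section = 0.22 × 0.59, so 0.1298 mm².
Total extruded path = 139000/0.1298 = 1070878.3 mm.
Extrusion time = 1070878.3 / 157 = 6820.9 s.
Layers = ⌈264/0.22⌉ = 1200.
Z-hop total: 1200 × 1.7 → 2040 s.
Total = 6820.9 + 2040 = 8860.9 s = 2.46 hours.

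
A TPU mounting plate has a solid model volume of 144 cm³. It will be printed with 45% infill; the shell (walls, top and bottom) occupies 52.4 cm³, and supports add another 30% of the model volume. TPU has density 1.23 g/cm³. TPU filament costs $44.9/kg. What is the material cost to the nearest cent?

$7.56

Interior volume = 144 − 52.4, so 91.6 cm³.
Deposited infill = 0.45 × 91.6 = 41.22 cm³.
Support: 0.30 × 144 → 43.2 cm³.
Total printed volume = 52.4 + 41.22 + 43.2, so 136.82 cm³.
Mass = 136.82 × 1.23 = 168.2886 g.
Cost = 168.2886 g / 1000 × $44.9/kg = $7.56.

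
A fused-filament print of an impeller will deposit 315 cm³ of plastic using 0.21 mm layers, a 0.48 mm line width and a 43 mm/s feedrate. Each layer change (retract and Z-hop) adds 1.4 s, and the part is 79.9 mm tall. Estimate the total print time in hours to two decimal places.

20.34 hours

Line area: 0.21 × 0.48 → 0.1008 mm².
Toolpath length = 315 cm³ / 0.1008 mm² = 315000 / 0.1008 = 3125000 mm.
Time extruding = 3125000 / 43, so 72674.4 s.
Layers = ⌈79.9/0.21⌉ = 381.
Non-print overhead = 381 × 1.4, so 533.4 s.
Altogether 72674.4 + 533.4 = 73207.8 s, i.e. 20.34 hours.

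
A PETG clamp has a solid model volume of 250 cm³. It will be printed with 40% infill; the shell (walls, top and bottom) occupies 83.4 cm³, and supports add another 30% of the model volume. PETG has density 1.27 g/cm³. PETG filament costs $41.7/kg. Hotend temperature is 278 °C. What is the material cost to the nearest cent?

Volume inside the shell = 250 − 83.4 = 166.6 cm³.
Infill deposited: 0.40 × 166.6 → 66.64 cm³.
Support = 0.30 × 250, so 75 cm³.
Total extruded: 83.4 + 66.64 + 75 → 225.04 cm³.
Mass: 225.04 × 1.27 → 285.8008 g.
At $41.7/kg: 285.8008/1000 × 41.7 = $11.92.

$11.92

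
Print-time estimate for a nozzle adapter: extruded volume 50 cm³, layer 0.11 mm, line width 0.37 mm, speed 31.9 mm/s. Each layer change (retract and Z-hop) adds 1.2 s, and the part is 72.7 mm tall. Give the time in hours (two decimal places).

Bead cross-section: 0.11 × 0.37 → 0.0407 mm².
Path length: 50000 mm³ / 0.0407 mm² → 1228501.2 mm.
Print-move time = 1228501.2 / 31.9, so 38511 s.
Number of layers: 72.7 / 0.11 → 661 (rounded up).
Layer-change overhead = 661 × 1.2, so 793.2 s.
Total = 38511 + 793.2 = 39304.2 s = 10.92 hours.

10.92 hours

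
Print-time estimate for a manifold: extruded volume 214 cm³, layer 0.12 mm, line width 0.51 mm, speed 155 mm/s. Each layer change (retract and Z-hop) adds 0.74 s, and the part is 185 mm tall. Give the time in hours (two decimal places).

6.58 hours

Bead cross-section = 0.12 × 0.51 = 0.0612 mm².
Total extruded path = 214000/0.0612 = 3496732 mm.
Extrusion time = 3496732 / 155, so 22559.6 s.
Layer count = ceil(185 / 0.12) = 1542.
Layer-change overhead: 1542 × 0.74 → 1141.08 s.
Altogether 22559.6 + 1141.08 = 23700.68 s, i.e. 6.58 hours.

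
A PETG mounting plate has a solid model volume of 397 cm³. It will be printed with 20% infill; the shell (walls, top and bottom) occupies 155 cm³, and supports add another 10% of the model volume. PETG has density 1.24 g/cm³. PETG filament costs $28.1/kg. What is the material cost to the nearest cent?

Volume inside the shell = 397 − 155 = 242 cm³.
Infill volume = 0.20 × 242 = 48.4 cm³.
Support: 0.10 × 397 → 39.7 cm³.
Deposited volume = 155 + 48.4 + 39.7, so 243.1 cm³.
Mass: 243.1 × 1.24 → 301.444 g.
Cost = 301.444 g / 1000 × $28.1/kg = $8.47.

$8.47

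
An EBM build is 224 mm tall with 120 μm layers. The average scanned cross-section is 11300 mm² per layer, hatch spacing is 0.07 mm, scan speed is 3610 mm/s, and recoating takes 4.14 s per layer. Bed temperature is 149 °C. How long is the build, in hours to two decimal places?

Number of layers: 224 / 0.12 → 1867 (rounded up).
Scan path per layer = 11300 / 0.07, so 161428.6 mm.
Per-layer scan time: 161428.6 / 3610 → 44.7171 s.
Layer cycle: 44.7171 + 4.14 → 48.8571 s.
Build time = 1867 × 48.8571 = 91216.2057 s = 25.34 hours.

25.34 hours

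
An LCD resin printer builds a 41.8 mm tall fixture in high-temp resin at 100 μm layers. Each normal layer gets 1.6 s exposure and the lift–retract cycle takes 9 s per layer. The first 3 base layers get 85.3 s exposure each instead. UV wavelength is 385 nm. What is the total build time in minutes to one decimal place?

Layer count = ceil(41.8 / 0.1) = 418.
Burn-in layers = 3 × (85.3 + 9), so 282.9 s.
Regular layers = 415 × (1.6 + 9), so 4399 s.
Sum: 282.9 + 4399 = 4681.9 s → 78.0 minutes.

78.0 minutes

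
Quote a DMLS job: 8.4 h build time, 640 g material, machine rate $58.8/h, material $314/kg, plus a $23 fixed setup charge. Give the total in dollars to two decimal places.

$717.88

Machine-time cost = 58.8 × 8.4 = $493.92.
Material cost = 314 × 640/1000, so $200.96.
Total = 493.92 + 200.96 + 23 = $717.88.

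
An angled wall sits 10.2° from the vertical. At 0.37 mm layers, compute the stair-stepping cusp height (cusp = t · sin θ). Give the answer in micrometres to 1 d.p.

h_c = t·sin θ = 0.37 × 0.1771 = 0.065527 mm (65.5 μm).

65.5 μm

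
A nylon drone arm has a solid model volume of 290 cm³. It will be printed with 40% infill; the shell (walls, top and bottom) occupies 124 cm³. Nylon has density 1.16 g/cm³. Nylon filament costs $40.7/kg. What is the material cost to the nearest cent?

$8.99

Interior volume = 290 − 124 = 166 cm³.
Infill deposited = 0.40 × 166, so 66.4 cm³.
Deposited volume = 124 + 66.4 = 190.4 cm³.
Mass = 190.4 × 1.16 = 220.864 g.
At $40.7/kg: 220.864/1000 × 40.7 = $8.99.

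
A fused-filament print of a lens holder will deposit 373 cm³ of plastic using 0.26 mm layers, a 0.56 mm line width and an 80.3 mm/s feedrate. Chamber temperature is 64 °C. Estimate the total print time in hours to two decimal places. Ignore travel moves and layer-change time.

8.86 hours

Line area = 0.26 × 0.56, so 0.1456 mm².
Total extruded path = 373000/0.1456 = 2561813.2 mm.
Time extruding = 2561813.2 / 80.3 = 31903 s.
That's 31903 s → 8.86 hours.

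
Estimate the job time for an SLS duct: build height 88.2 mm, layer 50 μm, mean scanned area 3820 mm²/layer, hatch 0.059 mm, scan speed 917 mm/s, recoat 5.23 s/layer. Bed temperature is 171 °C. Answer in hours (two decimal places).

Layer count = ceil(88.2 / 0.05) = 1764.
Per-layer scan distance = 3820 / 0.059 = 64745.8 mm.
Scan time per layer = 64745.8 / 917 = 70.6061 s.
Layer cycle = 70.6061 + 5.23, so 75.8361 s.
1764 layers × 75.8361 s/layer = 133774.8804 s, i.e. 37.16 hours.

37.16 hours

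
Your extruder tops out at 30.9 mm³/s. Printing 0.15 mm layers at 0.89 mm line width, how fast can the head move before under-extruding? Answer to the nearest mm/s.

A: 0.15 × 0.89 → 0.1335 mm².
Max speed = 30.9 / 0.1335 = 231.46 ≈ 231 mm/s.

231 mm/s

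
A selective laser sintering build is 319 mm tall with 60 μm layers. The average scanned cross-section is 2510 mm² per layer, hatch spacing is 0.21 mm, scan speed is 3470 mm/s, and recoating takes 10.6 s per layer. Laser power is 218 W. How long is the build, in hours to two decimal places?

20.74 hours

Layer count = ceil(319 / 0.06) = 5317.
Scan path per layer = 2510 / 0.21, so 11952.4 mm.
Scan time per layer = 11952.4 / 3470 = 3.4445 s.
Layer cycle = 3.4445 + 10.6 = 14.0445 s.
Total: 5317 × 14.0445 s = 74674.6065 s → 20.74 hours.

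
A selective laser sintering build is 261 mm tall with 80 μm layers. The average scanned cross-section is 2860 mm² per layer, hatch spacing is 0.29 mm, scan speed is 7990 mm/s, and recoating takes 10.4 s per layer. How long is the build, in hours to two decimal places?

10.55 hours

Layer count = ceil(261 / 0.08) = 3263.
Hatch length per layer: 2860 / 0.29 → 9862.1 mm.
Laser time per layer = 9862.1 / 7990 = 1.2343 s.
Layer cycle = 1.2343 + 10.4 = 11.6343 s.
3263 layers × 11.6343 s/layer = 37962.7209 s, i.e. 10.55 hours.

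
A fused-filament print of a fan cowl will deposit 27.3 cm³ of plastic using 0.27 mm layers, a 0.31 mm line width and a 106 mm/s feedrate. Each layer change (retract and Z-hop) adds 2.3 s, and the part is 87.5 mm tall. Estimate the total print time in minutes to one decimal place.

63.7 minutes

Extrusion cross-section = 0.27 × 0.31, so 0.0837 mm².
Total extruded path = 27300/0.0837 = 326164.9 mm.
Print-move time: 326164.9 / 106 → 3077 s.
Number of layers: 87.5 / 0.27 → 325 (rounded up).
Z-hop total = 325 × 2.3, so 747.5 s.
Altogether 3077 + 747.5 = 3824.5 s, i.e. 63.7 minutes.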